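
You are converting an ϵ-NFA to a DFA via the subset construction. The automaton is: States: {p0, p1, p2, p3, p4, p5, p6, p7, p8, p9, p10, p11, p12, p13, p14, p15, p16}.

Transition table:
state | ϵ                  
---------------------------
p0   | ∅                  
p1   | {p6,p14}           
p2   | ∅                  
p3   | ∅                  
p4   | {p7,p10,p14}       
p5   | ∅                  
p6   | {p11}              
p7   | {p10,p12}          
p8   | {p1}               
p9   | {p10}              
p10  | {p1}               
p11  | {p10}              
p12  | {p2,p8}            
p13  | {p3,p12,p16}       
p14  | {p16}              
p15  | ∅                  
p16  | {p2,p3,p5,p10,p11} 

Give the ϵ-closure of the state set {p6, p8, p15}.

Start with {p6, p8, p15}.
From p6 via ϵ: add p11.
From p8 via ϵ: add p1.
From p1 via ϵ: add p14.
From p11 via ϵ: add p10.
From p14 via ϵ: add p16.
From p16 via ϵ: add p2, p3, p5.
No new states can be added; the closed set is {p1, p2, p3, p5, p6, p8, p10, p11, p14, p15, p16}.

{p1, p2, p3, p5, p6, p8, p10, p11, p14, p15, p16}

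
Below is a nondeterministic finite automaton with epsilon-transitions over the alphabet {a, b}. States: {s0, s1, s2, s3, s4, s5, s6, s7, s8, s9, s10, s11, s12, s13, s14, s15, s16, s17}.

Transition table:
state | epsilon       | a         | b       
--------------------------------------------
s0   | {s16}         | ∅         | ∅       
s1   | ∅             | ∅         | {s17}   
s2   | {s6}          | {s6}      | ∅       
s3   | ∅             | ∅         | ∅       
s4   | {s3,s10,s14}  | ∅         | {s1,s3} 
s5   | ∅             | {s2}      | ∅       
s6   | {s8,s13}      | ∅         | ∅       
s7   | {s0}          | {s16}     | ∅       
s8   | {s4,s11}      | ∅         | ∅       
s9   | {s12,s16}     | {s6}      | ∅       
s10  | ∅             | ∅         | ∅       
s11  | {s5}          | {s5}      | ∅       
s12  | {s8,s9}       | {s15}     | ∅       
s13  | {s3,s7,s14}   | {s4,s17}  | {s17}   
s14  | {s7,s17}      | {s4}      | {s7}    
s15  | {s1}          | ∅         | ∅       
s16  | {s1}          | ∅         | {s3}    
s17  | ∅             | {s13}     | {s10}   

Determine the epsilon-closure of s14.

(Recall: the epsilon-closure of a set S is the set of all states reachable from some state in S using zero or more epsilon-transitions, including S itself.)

{s0, s1, s7, s14, s16, s17}

Start with {s14}.
From s14 via epsilon: add s7, s17.
From s7 via epsilon: add s0.
From s0 via epsilon: add s16.
From s16 via epsilon: add s1.
No new states can be added; the closed set is {s0, s1, s7, s14, s16, s17}.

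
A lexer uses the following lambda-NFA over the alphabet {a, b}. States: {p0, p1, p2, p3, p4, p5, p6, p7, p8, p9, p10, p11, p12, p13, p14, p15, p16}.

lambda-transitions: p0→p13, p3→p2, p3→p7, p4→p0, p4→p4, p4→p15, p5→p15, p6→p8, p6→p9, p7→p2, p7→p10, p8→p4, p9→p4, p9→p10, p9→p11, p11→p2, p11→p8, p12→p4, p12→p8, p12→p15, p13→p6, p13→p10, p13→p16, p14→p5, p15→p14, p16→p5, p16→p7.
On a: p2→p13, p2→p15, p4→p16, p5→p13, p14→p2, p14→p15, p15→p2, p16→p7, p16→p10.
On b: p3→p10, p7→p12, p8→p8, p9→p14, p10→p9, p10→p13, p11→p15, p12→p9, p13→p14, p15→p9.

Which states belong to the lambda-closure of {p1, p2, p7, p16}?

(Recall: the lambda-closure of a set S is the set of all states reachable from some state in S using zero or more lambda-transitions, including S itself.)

{p1, p2, p5, p7, p10, p14, p15, p16}

Start with {p1, p2, p7, p16}.
From p7 via lambda: add p10.
From p16 via lambda: add p5.
From p5 via lambda: add p15.
From p15 via lambda: add p14.
No new states can be added; the closed set is {p1, p2, p5, p7, p10, p14, p15, p16}.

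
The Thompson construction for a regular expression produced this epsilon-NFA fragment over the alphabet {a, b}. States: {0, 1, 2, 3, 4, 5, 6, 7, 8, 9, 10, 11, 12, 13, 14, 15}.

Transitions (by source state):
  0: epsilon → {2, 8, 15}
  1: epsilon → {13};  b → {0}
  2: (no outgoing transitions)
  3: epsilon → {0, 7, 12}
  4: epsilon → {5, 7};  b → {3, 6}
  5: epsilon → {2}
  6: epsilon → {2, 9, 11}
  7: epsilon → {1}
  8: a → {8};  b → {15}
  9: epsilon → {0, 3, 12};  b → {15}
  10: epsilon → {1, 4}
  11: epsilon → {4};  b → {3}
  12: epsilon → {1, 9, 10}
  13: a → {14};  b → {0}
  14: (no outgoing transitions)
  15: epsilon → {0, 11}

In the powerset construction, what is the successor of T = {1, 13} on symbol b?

{0, 1, 2, 4, 5, 7, 8, 11, 13, 15}

1 on b → {0}.
13 on b → {0}.
Union after reading b: {0}.
Now take the epsilon-closure:
From 0 via epsilon: add 2, 8, 15.
From 15 via epsilon: add 11.
From 11 via epsilon: add 4.
From 4 via epsilon: add 5, 7.
From 7 via epsilon: add 1.
From 1 via epsilon: add 13.
No new states can be added; the closed set is {0, 1, 2, 4, 5, 7, 8, 11, 13, 15}.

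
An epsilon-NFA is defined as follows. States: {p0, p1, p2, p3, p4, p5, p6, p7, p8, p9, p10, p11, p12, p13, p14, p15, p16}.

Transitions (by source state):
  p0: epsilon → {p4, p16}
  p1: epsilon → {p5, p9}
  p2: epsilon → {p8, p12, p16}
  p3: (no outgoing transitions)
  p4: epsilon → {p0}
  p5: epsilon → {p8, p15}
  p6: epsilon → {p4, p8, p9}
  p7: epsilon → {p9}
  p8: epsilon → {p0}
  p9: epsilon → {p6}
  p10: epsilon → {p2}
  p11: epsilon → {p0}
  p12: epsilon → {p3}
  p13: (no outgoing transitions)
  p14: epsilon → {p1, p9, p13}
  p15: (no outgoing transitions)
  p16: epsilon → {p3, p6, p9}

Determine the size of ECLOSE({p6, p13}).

8

Start with {p6, p13}.
From p6 via epsilon: add p4, p8, p9.
From p4 via epsilon: add p0.
From p0 via epsilon: add p16.
From p16 via epsilon: add p3.
epsilon-closure = {p0, p3, p4, p6, p8, p9, p13, p16}, which has 8 states.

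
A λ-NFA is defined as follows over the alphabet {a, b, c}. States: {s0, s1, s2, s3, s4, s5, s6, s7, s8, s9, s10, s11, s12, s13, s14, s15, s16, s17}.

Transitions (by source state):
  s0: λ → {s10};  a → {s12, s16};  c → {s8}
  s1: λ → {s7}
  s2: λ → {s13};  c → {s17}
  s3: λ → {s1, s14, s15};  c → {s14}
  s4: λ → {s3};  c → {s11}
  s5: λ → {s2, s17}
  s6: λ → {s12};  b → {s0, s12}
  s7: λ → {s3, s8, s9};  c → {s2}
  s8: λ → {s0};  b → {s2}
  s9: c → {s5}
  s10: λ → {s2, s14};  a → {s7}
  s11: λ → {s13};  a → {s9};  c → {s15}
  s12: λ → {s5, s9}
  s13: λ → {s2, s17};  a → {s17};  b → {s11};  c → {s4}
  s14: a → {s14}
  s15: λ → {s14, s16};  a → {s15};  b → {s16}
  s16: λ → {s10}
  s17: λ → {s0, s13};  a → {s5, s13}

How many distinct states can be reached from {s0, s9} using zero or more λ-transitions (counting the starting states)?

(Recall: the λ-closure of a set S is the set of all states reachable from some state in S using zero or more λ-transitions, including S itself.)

Start with {s0, s9}.
From s0 via λ: add s10.
From s10 via λ: add s2, s14.
From s2 via λ: add s13.
From s13 via λ: add s17.
λ-closure = {s0, s2, s9, s10, s13, s14, s17}, which has 7 states.

7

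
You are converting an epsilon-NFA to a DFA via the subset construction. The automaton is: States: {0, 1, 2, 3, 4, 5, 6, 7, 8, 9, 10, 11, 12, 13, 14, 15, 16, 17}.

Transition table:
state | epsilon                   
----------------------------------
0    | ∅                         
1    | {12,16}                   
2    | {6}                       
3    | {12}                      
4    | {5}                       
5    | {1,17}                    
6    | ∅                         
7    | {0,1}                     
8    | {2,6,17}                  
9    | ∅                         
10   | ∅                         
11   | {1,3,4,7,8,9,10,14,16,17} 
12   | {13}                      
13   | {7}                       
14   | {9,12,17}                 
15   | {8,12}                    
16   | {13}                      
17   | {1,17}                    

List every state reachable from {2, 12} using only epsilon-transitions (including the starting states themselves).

{0, 1, 2, 6, 7, 12, 13, 16}

Start with {2, 12}.
From 2 via epsilon: add 6.
From 12 via epsilon: add 13.
From 13 via epsilon: add 7.
From 7 via epsilon: add 0, 1.
From 1 via epsilon: add 16.
No new states can be added; the closed set is {0, 1, 2, 6, 7, 12, 13, 16}.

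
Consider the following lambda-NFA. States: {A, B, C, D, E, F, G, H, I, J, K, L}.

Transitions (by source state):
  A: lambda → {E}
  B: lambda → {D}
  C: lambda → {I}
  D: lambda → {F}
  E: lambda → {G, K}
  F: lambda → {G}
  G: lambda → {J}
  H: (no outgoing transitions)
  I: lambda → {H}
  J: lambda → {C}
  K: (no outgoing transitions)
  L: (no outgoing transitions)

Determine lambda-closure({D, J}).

{C, D, F, G, H, I, J}

Start with {D, J}.
From D via lambda: add F.
From J via lambda: add C.
From C via lambda: add I.
From F via lambda: add G.
From I via lambda: add H.
No new states can be added; the closed set is {C, D, F, G, H, I, J}.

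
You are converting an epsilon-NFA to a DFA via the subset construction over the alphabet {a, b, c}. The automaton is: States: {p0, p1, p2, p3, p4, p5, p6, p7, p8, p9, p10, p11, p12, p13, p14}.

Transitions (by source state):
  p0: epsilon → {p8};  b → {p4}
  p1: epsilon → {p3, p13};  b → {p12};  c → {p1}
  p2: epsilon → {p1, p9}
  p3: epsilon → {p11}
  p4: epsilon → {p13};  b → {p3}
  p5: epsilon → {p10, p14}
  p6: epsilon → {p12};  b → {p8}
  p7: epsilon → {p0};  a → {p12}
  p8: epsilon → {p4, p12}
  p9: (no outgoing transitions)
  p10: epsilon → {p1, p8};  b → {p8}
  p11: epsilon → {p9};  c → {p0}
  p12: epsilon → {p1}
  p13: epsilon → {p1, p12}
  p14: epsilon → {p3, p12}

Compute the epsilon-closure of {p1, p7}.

Start with {p1, p7}.
From p1 via epsilon: add p3, p13.
From p7 via epsilon: add p0.
From p0 via epsilon: add p8.
From p3 via epsilon: add p11.
From p13 via epsilon: add p12.
From p8 via epsilon: add p4.
From p11 via epsilon: add p9.
No new states can be added; the closed set is {p0, p1, p3, p4, p7, p8, p9, p11, p12, p13}.

{p0, p1, p3, p4, p7, p8, p9, p11, p12, p13}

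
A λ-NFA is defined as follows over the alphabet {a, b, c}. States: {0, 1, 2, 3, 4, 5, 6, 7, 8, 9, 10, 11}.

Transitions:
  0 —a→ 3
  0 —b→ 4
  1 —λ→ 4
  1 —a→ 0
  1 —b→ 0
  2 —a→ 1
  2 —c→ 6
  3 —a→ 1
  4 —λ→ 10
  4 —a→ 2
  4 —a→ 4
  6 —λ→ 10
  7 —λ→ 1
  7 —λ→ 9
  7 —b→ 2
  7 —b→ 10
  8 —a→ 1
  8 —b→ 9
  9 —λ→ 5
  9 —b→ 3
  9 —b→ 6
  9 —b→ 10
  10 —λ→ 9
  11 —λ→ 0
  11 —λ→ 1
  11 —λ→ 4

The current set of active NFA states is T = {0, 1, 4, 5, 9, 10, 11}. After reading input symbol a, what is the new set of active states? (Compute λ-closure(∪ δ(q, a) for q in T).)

0 on a → {3}.
1 on a → {0}.
4 on a → {2, 4}.
No a-transition from 5, 9, 10, 11.
Union after reading a: {0, 2, 3, 4}.
Now take the λ-closure:
From 4 via λ: add 10.
From 10 via λ: add 9.
From 9 via λ: add 5.
No new states can be added; the closed set is {0, 2, 3, 4, 5, 9, 10}.

{0, 2, 3, 4, 5, 9, 10}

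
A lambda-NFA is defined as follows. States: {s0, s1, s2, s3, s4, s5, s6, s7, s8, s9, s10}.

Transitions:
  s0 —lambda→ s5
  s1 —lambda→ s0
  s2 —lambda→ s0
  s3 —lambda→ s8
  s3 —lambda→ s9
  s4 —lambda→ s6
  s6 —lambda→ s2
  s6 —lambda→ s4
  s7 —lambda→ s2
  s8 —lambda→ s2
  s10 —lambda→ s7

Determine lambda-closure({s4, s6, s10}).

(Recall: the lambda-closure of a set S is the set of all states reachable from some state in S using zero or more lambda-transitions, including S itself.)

Start with {s4, s6, s10}.
From s6 via lambda: add s2.
From s10 via lambda: add s7.
From s2 via lambda: add s0.
From s0 via lambda: add s5.
No new states can be added; the closed set is {s0, s2, s4, s5, s6, s7, s10}.

{s0, s2, s4, s5, s6, s7, s10}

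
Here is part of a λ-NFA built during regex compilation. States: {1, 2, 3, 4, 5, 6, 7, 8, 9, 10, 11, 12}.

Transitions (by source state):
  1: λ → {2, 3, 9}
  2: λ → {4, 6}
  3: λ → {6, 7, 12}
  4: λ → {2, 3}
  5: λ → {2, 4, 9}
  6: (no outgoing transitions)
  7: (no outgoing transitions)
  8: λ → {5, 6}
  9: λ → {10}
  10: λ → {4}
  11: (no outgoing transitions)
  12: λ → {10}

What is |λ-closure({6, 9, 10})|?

Start with {6, 9, 10}.
From 10 via λ: add 4.
From 4 via λ: add 2, 3.
From 3 via λ: add 7, 12.
λ-closure = {2, 3, 4, 6, 7, 9, 10, 12}, which has 8 states.

8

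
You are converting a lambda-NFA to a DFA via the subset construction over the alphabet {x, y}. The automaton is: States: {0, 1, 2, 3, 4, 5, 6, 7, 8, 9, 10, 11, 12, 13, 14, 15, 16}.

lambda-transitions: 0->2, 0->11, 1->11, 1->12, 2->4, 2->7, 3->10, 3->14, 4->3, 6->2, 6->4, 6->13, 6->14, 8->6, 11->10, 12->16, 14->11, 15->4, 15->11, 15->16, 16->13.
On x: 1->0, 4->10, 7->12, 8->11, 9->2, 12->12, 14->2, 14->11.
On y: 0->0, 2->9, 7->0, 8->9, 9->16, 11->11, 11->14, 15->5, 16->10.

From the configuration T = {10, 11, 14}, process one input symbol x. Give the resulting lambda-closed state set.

14 on x → {2, 11}.
No x-transition from 10, 11.
Union after reading x: {2, 11}.
Now take the lambda-closure:
From 2 via lambda: add 4, 7.
From 11 via lambda: add 10.
From 4 via lambda: add 3.
From 3 via lambda: add 14.
No new states can be added; the closed set is {2, 3, 4, 7, 10, 11, 14}.

{2, 3, 4, 7, 10, 11, 14}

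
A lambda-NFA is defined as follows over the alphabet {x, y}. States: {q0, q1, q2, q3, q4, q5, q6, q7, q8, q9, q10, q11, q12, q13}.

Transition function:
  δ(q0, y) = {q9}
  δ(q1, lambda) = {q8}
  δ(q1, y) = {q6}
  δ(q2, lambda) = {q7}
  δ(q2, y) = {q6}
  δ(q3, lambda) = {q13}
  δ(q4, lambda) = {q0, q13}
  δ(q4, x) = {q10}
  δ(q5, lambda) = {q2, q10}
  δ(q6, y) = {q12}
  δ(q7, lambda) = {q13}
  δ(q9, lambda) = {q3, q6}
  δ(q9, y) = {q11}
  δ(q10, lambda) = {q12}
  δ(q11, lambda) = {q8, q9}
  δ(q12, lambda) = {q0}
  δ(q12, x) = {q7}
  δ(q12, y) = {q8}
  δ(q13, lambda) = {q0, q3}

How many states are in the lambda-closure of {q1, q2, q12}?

8

Start with {q1, q2, q12}.
From q1 via lambda: add q8.
From q2 via lambda: add q7.
From q12 via lambda: add q0.
From q7 via lambda: add q13.
From q13 via lambda: add q3.
lambda-closure = {q0, q1, q2, q3, q7, q8, q12, q13}, which has 8 states.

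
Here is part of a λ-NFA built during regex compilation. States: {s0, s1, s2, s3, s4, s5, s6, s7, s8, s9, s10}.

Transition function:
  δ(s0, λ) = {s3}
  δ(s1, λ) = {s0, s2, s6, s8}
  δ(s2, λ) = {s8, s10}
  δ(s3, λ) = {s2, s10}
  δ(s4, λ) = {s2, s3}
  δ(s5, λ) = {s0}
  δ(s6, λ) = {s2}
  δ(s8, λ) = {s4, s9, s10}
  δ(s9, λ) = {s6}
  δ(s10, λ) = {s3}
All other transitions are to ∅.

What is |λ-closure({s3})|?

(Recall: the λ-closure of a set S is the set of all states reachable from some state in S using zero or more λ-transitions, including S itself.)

Start with {s3}.
From s3 via λ: add s2, s10.
From s2 via λ: add s8.
From s8 via λ: add s4, s9.
From s9 via λ: add s6.
λ-closure = {s2, s3, s4, s6, s8, s9, s10}, which has 7 states.

7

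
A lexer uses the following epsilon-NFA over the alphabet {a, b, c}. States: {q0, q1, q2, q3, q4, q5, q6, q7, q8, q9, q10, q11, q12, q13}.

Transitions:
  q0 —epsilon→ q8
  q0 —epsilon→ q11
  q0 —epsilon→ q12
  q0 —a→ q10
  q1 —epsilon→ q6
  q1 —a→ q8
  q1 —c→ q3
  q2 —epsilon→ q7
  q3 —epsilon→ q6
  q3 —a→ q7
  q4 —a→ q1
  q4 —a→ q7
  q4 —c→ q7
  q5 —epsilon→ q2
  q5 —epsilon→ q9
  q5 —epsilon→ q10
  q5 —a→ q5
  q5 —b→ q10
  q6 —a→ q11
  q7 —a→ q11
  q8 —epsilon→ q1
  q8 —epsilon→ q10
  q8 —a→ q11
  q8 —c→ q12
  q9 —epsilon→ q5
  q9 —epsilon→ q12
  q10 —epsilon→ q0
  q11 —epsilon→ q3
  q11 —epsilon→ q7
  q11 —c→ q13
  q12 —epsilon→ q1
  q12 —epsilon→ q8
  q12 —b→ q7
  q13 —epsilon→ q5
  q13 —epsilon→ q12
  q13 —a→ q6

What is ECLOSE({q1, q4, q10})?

Start with {q1, q4, q10}.
From q1 via epsilon: add q6.
From q10 via epsilon: add q0.
From q0 via epsilon: add q8, q11, q12.
From q11 via epsilon: add q3, q7.
No new states can be added; the closed set is {q0, q1, q3, q4, q6, q7, q8, q10, q11, q12}.

{q0, q1, q3, q4, q6, q7, q8, q10, q11, q12}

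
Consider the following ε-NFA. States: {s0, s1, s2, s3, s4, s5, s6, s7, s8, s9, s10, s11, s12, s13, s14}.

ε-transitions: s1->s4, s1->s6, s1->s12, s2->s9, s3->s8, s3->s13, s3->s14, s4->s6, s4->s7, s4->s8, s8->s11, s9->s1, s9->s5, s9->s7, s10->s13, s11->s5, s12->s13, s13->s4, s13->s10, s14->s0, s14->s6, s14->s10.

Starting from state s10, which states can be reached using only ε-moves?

{s4, s5, s6, s7, s8, s10, s11, s13}

Start with {s10}.
From s10 via ε: add s13.
From s13 via ε: add s4.
From s4 via ε: add s6, s7, s8.
From s8 via ε: add s11.
From s11 via ε: add s5.
No new states can be added; the closed set is {s4, s5, s6, s7, s8, s10, s11, s13}.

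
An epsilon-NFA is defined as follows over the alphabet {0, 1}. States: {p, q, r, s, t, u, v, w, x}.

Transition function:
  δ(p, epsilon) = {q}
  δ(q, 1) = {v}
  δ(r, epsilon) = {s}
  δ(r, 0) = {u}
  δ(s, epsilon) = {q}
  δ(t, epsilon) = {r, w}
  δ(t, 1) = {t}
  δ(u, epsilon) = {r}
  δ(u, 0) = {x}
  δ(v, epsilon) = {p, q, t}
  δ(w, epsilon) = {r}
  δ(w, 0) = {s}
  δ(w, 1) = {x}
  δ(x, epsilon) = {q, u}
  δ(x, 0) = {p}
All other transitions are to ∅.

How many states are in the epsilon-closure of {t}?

Start with {t}.
From t via epsilon: add r, w.
From r via epsilon: add s.
From s via epsilon: add q.
epsilon-closure = {q, r, s, t, w}, which has 5 states.

5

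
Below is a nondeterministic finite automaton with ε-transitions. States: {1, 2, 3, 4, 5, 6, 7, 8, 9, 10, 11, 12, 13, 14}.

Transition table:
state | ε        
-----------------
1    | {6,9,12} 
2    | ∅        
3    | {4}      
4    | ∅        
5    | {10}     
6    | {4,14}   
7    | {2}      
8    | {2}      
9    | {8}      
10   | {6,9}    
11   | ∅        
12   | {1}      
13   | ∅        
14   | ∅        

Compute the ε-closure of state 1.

Start with {1}.
From 1 via ε: add 6, 9, 12.
From 6 via ε: add 4, 14.
From 9 via ε: add 8.
From 8 via ε: add 2.
No new states can be added; the closed set is {1, 2, 4, 6, 8, 9, 12, 14}.

{1, 2, 4, 6, 8, 9, 12, 14}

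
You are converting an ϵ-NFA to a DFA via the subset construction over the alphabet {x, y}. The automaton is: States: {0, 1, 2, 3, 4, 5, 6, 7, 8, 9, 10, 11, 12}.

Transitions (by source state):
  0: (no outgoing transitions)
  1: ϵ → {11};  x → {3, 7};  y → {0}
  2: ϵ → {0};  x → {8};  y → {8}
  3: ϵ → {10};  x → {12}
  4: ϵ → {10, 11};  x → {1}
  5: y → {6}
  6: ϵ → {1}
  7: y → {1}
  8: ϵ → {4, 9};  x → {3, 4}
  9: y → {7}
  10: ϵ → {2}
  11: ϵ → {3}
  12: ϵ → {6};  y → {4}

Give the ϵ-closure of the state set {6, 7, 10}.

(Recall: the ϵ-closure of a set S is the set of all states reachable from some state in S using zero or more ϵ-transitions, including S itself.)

Start with {6, 7, 10}.
From 6 via ϵ: add 1.
From 10 via ϵ: add 2.
From 1 via ϵ: add 11.
From 2 via ϵ: add 0.
From 11 via ϵ: add 3.
No new states can be added; the closed set is {0, 1, 2, 3, 6, 7, 10, 11}.

{0, 1, 2, 3, 6, 7, 10, 11}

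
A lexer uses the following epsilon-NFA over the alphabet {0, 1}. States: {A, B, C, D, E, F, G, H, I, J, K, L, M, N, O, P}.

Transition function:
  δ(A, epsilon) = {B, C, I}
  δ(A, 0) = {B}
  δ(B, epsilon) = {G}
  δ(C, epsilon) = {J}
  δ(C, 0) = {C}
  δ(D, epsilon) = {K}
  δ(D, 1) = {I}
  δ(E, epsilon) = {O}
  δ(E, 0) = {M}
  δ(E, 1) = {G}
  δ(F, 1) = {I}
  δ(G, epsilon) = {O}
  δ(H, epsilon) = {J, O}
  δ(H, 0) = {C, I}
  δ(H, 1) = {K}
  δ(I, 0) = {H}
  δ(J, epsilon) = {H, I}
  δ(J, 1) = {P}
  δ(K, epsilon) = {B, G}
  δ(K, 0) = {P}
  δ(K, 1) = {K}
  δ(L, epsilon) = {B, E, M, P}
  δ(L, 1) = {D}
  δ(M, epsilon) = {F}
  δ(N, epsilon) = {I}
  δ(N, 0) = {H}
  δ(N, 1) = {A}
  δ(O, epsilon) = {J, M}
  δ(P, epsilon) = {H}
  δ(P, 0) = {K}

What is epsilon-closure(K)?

Start with {K}.
From K via epsilon: add B, G.
From G via epsilon: add O.
From O via epsilon: add J, M.
From J via epsilon: add H, I.
From M via epsilon: add F.
No new states can be added; the closed set is {B, F, G, H, I, J, K, M, O}.

{B, F, G, H, I, J, K, M, O}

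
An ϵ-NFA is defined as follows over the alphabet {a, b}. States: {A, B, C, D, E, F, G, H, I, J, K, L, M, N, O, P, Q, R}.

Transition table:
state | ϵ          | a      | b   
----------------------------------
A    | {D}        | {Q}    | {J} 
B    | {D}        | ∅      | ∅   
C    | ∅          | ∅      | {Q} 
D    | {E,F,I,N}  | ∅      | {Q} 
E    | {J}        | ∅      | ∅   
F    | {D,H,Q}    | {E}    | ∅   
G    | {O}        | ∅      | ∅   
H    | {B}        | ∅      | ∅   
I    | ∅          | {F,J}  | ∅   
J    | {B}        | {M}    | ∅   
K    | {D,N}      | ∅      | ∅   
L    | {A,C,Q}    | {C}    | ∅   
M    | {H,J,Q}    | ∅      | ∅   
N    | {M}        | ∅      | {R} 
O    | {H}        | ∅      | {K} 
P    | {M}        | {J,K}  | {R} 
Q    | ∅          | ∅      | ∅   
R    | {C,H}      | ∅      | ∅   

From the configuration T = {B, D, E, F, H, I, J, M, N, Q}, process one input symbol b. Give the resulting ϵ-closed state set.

D on b → {Q}.
N on b → {R}.
No b-transition from B, E, F, H, I, J, M, Q.
Union after reading b: {Q, R}.
Now take the ϵ-closure:
From R via ϵ: add C, H.
From H via ϵ: add B.
From B via ϵ: add D.
From D via ϵ: add E, F, I, N.
From E via ϵ: add J.
From N via ϵ: add M.
No new states can be added; the closed set is {B, C, D, E, F, H, I, J, M, N, Q, R}.

{B, C, D, E, F, H, I, J, M, N, Q, R}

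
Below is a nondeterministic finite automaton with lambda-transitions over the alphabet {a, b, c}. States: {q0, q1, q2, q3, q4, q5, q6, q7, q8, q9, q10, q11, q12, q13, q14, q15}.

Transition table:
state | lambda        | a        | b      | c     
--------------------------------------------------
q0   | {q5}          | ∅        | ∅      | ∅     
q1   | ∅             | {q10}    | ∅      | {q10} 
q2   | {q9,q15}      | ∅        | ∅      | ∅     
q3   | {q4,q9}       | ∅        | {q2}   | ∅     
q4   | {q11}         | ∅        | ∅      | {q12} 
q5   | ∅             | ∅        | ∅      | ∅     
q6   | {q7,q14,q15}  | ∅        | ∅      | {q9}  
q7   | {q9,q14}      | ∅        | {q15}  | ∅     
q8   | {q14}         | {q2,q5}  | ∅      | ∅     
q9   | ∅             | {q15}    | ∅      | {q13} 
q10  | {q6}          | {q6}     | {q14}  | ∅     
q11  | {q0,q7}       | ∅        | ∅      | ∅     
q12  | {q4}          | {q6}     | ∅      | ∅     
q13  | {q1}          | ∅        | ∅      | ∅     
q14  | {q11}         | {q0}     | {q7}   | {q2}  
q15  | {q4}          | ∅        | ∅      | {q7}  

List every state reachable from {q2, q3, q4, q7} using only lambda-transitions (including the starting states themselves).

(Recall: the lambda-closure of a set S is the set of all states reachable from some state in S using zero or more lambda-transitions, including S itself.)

Start with {q2, q3, q4, q7}.
From q2 via lambda: add q9, q15.
From q4 via lambda: add q11.
From q7 via lambda: add q14.
From q11 via lambda: add q0.
From q0 via lambda: add q5.
No new states can be added; the closed set is {q0, q2, q3, q4, q5, q7, q9, q11, q14, q15}.

{q0, q2, q3, q4, q5, q7, q9, q11, q14, q15}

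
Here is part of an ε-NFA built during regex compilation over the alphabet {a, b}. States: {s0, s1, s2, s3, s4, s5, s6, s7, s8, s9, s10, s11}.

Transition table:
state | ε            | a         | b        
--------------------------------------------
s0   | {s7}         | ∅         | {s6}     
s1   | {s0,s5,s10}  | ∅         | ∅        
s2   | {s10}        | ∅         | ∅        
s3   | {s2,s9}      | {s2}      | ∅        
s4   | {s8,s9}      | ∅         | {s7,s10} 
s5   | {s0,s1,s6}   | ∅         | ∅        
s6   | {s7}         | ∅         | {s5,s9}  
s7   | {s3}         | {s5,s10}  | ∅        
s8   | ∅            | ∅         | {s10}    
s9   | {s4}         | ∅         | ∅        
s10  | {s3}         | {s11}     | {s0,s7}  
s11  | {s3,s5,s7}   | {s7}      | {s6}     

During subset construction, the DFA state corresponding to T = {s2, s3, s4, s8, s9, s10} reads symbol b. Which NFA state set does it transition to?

s4 on b → {s7, s10}.
s8 on b → {s10}.
s10 on b → {s0, s7}.
No b-transition from s2, s3, s9.
Union after reading b: {s0, s7, s10}.
Now take the ε-closure:
From s7 via ε: add s3.
From s3 via ε: add s2, s9.
From s9 via ε: add s4.
From s4 via ε: add s8.
No new states can be added; the closed set is {s0, s2, s3, s4, s7, s8, s9, s10}.

{s0, s2, s3, s4, s7, s8, s9, s10}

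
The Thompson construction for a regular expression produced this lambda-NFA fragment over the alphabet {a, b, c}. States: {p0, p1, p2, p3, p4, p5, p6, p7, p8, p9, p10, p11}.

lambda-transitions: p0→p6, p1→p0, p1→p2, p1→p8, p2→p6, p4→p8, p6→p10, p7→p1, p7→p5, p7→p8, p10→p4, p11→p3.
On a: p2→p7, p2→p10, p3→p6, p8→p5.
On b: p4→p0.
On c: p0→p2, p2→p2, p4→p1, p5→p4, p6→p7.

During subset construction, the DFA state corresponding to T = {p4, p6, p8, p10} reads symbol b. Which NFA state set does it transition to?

{p0, p4, p6, p8, p10}

p4 on b → {p0}.
No b-transition from p6, p8, p10.
Union after reading b: {p0}.
Now take the lambda-closure:
From p0 via lambda: add p6.
From p6 via lambda: add p10.
From p10 via lambda: add p4.
From p4 via lambda: add p8.
No new states can be added; the closed set is {p0, p4, p6, p8, p10}.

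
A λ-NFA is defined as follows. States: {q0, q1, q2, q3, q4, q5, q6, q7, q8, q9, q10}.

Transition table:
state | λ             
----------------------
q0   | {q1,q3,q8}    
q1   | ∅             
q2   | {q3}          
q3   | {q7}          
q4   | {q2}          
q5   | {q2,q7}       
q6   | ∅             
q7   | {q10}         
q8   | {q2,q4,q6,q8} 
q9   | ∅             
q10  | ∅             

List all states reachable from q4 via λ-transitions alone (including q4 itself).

{q2, q3, q4, q7, q10}

Start with {q4}.
From q4 via λ: add q2.
From q2 via λ: add q3.
From q3 via λ: add q7.
From q7 via λ: add q10.
No new states can be added; the closed set is {q2, q3, q4, q7, q10}.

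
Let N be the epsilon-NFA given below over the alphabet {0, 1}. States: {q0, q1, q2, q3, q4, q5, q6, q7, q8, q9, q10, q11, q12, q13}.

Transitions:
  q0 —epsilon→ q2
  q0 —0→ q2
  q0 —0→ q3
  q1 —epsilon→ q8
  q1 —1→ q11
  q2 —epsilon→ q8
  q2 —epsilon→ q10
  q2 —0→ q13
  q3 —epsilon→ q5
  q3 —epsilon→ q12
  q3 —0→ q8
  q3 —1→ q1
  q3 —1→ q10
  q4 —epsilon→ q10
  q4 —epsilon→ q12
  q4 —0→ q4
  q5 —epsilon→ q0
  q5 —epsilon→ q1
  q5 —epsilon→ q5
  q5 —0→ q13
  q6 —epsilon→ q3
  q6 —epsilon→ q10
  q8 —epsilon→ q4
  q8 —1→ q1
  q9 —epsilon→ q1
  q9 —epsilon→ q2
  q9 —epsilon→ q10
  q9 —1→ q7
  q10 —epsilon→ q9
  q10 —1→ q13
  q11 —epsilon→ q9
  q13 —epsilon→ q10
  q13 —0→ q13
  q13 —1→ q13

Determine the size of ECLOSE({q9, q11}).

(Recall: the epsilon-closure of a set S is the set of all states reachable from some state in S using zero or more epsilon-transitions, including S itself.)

Start with {q9, q11}.
From q9 via epsilon: add q1, q2, q10.
From q1 via epsilon: add q8.
From q8 via epsilon: add q4.
From q4 via epsilon: add q12.
epsilon-closure = {q1, q2, q4, q8, q9, q10, q11, q12}, which has 8 states.

8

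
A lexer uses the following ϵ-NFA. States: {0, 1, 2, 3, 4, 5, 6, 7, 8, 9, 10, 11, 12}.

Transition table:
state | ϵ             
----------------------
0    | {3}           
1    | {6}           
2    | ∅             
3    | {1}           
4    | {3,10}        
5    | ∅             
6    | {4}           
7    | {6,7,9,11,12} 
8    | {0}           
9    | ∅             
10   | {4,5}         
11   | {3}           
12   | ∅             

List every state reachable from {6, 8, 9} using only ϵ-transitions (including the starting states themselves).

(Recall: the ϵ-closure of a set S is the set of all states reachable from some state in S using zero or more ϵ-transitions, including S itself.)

Start with {6, 8, 9}.
From 6 via ϵ: add 4.
From 8 via ϵ: add 0.
From 0 via ϵ: add 3.
From 4 via ϵ: add 10.
From 3 via ϵ: add 1.
From 10 via ϵ: add 5.
No new states can be added; the closed set is {0, 1, 3, 4, 5, 6, 8, 9, 10}.

{0, 1, 3, 4, 5, 6, 8, 9, 10}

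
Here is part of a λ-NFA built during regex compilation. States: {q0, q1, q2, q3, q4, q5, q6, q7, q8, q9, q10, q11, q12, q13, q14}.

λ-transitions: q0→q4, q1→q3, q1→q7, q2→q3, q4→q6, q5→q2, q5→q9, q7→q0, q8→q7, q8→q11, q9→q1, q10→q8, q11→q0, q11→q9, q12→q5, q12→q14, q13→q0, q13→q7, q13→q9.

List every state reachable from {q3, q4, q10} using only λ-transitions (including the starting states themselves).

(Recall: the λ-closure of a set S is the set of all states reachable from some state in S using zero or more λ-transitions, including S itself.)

Start with {q3, q4, q10}.
From q4 via λ: add q6.
From q10 via λ: add q8.
From q8 via λ: add q7, q11.
From q7 via λ: add q0.
From q11 via λ: add q9.
From q9 via λ: add q1.
No new states can be added; the closed set is {q0, q1, q3, q4, q6, q7, q8, q9, q10, q11}.

{q0, q1, q3, q4, q6, q7, q8, q9, q10, q11}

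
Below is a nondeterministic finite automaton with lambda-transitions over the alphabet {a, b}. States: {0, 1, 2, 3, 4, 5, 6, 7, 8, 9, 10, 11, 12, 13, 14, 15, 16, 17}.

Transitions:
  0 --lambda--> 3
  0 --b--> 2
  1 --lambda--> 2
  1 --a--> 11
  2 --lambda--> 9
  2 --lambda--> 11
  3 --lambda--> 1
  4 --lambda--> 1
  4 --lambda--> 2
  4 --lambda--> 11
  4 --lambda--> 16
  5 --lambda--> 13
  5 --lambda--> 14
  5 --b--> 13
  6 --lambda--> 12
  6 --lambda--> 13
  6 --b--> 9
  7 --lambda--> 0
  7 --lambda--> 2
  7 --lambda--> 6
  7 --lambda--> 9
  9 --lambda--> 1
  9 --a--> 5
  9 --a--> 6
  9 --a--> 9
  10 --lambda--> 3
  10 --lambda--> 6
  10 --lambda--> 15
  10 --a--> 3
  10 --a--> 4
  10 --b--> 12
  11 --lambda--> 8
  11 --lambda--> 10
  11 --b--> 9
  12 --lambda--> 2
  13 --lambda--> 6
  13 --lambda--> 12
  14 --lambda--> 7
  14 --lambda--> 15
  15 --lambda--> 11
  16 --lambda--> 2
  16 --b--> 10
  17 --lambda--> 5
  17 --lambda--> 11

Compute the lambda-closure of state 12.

Start with {12}.
From 12 via lambda: add 2.
From 2 via lambda: add 9, 11.
From 9 via lambda: add 1.
From 11 via lambda: add 8, 10.
From 10 via lambda: add 3, 6, 15.
From 6 via lambda: add 13.
No new states can be added; the closed set is {1, 2, 3, 6, 8, 9, 10, 11, 12, 13, 15}.

{1, 2, 3, 6, 8, 9, 10, 11, 12, 13, 15}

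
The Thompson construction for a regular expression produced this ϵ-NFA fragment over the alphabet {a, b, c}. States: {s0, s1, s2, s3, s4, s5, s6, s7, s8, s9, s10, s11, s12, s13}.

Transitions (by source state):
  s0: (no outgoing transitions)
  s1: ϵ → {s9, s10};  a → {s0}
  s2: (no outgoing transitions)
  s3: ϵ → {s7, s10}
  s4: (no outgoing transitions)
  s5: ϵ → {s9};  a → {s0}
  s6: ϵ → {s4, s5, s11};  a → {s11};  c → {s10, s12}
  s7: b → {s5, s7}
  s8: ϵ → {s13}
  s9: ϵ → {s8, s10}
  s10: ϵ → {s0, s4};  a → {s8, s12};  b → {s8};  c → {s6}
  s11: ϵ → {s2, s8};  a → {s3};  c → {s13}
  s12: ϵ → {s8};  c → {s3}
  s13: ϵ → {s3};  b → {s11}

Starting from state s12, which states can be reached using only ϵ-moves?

{s0, s3, s4, s7, s8, s10, s12, s13}

Start with {s12}.
From s12 via ϵ: add s8.
From s8 via ϵ: add s13.
From s13 via ϵ: add s3.
From s3 via ϵ: add s7, s10.
From s10 via ϵ: add s0, s4.
No new states can be added; the closed set is {s0, s3, s4, s7, s8, s10, s12, s13}.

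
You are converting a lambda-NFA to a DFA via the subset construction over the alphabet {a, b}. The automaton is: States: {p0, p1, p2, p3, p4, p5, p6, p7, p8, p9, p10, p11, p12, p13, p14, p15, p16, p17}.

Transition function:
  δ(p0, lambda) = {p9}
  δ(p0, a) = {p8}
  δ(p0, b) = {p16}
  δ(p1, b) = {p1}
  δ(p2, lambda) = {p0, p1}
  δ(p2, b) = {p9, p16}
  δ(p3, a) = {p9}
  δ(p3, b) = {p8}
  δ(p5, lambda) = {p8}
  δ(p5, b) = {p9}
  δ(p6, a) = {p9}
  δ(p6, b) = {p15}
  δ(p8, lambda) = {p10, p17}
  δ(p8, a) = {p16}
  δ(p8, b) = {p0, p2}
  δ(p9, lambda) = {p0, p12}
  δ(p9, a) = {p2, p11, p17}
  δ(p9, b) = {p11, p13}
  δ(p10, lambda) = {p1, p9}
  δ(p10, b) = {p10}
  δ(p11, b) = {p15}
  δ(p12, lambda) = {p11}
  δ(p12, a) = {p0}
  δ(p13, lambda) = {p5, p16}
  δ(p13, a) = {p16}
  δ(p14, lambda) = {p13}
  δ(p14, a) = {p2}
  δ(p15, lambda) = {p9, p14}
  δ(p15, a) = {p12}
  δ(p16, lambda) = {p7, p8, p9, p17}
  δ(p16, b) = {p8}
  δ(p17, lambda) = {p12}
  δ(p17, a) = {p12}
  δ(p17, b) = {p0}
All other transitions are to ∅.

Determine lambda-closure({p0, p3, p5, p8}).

{p0, p1, p3, p5, p8, p9, p10, p11, p12, p17}

Start with {p0, p3, p5, p8}.
From p0 via lambda: add p9.
From p8 via lambda: add p10, p17.
From p9 via lambda: add p12.
From p10 via lambda: add p1.
From p12 via lambda: add p11.
No new states can be added; the closed set is {p0, p1, p3, p5, p8, p9, p10, p11, p12, p17}.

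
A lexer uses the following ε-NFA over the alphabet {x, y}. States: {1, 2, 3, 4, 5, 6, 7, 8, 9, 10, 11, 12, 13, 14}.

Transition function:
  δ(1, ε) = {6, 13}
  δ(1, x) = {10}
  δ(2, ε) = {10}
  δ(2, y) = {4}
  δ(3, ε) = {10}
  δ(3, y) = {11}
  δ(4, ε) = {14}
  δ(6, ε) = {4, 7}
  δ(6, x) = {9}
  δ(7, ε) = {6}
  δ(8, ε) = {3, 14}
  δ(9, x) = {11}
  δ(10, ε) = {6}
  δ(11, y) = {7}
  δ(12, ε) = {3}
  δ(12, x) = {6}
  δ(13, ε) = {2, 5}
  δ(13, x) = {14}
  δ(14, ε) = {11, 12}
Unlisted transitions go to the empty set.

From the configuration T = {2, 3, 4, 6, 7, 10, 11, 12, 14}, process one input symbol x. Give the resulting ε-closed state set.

{3, 4, 6, 7, 9, 10, 11, 12, 14}

6 on x → {9}.
12 on x → {6}.
No x-transition from 2, 3, 4, 7, 10, 11, 14.
Union after reading x: {6, 9}.
Now take the ε-closure:
From 6 via ε: add 4, 7.
From 4 via ε: add 14.
From 14 via ε: add 11, 12.
From 12 via ε: add 3.
From 3 via ε: add 10.
No new states can be added; the closed set is {3, 4, 6, 7, 9, 10, 11, 12, 14}.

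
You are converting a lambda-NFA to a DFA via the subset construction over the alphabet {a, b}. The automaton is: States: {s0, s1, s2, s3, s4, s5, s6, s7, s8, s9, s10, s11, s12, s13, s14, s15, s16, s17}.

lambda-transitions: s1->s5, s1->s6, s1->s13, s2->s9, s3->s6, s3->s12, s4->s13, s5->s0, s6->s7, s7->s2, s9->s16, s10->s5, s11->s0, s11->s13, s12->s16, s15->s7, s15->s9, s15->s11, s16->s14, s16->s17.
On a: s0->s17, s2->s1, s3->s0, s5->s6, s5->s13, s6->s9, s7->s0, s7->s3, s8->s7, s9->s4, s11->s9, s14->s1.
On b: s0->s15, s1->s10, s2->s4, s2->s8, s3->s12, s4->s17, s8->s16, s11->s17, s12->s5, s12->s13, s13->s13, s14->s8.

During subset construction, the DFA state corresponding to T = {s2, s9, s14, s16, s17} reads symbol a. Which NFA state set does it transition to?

{s0, s1, s2, s4, s5, s6, s7, s9, s13, s14, s16, s17}

s2 on a → {s1}.
s9 on a → {s4}.
s14 on a → {s1}.
No a-transition from s16, s17.
Union after reading a: {s1, s4}.
Now take the lambda-closure:
From s1 via lambda: add s5, s6, s13.
From s5 via lambda: add s0.
From s6 via lambda: add s7.
From s7 via lambda: add s2.
From s2 via lambda: add s9.
From s9 via lambda: add s16.
From s16 via lambda: add s14, s17.
No new states can be added; the closed set is {s0, s1, s2, s4, s5, s6, s7, s9, s13, s14, s16, s17}.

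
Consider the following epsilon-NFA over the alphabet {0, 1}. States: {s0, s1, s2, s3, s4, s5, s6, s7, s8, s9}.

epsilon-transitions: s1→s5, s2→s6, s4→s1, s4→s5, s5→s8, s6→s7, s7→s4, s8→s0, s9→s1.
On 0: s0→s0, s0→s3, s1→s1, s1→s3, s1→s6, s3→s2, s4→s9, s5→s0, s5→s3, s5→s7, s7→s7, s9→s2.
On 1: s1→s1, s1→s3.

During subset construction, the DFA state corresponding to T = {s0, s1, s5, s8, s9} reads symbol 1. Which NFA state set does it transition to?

s1 on 1 → {s1, s3}.
No 1-transition from s0, s5, s8, s9.
Union after reading 1: {s1, s3}.
Now take the epsilon-closure:
From s1 via epsilon: add s5.
From s5 via epsilon: add s8.
From s8 via epsilon: add s0.
No new states can be added; the closed set is {s0, s1, s3, s5, s8}.

{s0, s1, s3, s5, s8}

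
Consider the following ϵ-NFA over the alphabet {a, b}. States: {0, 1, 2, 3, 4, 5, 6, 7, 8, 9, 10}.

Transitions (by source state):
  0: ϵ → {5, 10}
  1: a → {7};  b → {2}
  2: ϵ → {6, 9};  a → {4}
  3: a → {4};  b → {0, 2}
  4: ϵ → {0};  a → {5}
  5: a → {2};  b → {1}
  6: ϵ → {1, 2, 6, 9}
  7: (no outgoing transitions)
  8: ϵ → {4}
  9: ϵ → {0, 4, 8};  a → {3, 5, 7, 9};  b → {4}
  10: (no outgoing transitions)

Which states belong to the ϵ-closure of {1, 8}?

Start with {1, 8}.
From 8 via ϵ: add 4.
From 4 via ϵ: add 0.
From 0 via ϵ: add 5, 10.
No new states can be added; the closed set is {0, 1, 4, 5, 8, 10}.

{0, 1, 4, 5, 8, 10}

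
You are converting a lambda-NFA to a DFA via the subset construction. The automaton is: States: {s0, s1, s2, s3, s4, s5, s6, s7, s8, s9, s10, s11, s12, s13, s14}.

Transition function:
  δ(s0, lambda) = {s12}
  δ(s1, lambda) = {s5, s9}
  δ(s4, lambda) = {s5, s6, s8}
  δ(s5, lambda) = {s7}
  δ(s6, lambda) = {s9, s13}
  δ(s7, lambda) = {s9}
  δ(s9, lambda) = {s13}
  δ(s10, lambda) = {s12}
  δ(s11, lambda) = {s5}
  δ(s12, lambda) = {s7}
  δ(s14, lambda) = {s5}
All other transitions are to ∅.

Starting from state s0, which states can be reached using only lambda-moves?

Start with {s0}.
From s0 via lambda: add s12.
From s12 via lambda: add s7.
From s7 via lambda: add s9.
From s9 via lambda: add s13.
No new states can be added; the closed set is {s0, s7, s9, s12, s13}.

{s0, s7, s9, s12, s13}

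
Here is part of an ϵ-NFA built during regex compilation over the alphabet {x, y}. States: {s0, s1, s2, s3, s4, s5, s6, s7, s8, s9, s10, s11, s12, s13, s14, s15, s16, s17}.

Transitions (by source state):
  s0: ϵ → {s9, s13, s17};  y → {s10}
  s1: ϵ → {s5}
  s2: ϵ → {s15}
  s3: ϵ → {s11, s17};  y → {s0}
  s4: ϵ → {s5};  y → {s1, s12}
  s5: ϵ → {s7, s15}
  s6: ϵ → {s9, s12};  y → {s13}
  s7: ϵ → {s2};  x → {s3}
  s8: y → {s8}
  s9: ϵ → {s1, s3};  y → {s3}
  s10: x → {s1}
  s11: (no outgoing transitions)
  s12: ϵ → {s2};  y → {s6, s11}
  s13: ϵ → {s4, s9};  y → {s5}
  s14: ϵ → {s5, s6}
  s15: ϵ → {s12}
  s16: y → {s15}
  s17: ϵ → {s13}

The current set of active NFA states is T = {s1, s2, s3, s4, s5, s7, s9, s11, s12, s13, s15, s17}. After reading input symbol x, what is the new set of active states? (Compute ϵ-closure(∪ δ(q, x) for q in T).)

{s1, s2, s3, s4, s5, s7, s9, s11, s12, s13, s15, s17}

s7 on x → {s3}.
No x-transition from s1, s2, s3, s4, s5, s9, s11, s12, s13, s15, s17.
Union after reading x: {s3}.
Now take the ϵ-closure:
From s3 via ϵ: add s11, s17.
From s17 via ϵ: add s13.
From s13 via ϵ: add s4, s9.
From s4 via ϵ: add s5.
From s9 via ϵ: add s1.
From s5 via ϵ: add s7, s15.
From s7 via ϵ: add s2.
From s15 via ϵ: add s12.
No new states can be added; the closed set is {s1, s2, s3, s4, s5, s7, s9, s11, s12, s13, s15, s17}.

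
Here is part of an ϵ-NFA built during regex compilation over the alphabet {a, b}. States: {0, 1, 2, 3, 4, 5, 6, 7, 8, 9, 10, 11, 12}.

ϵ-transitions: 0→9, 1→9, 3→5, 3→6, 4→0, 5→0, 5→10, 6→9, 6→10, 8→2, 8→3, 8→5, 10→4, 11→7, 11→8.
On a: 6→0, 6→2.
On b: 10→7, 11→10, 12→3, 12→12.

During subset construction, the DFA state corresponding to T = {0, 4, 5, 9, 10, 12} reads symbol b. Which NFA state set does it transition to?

{0, 3, 4, 5, 6, 7, 9, 10, 12}

10 on b → {7}.
12 on b → {3, 12}.
No b-transition from 0, 4, 5, 9.
Union after reading b: {3, 7, 12}.
Now take the ϵ-closure:
From 3 via ϵ: add 5, 6.
From 5 via ϵ: add 0, 10.
From 6 via ϵ: add 9.
From 10 via ϵ: add 4.
No new states can be added; the closed set is {0, 3, 4, 5, 6, 7, 9, 10, 12}.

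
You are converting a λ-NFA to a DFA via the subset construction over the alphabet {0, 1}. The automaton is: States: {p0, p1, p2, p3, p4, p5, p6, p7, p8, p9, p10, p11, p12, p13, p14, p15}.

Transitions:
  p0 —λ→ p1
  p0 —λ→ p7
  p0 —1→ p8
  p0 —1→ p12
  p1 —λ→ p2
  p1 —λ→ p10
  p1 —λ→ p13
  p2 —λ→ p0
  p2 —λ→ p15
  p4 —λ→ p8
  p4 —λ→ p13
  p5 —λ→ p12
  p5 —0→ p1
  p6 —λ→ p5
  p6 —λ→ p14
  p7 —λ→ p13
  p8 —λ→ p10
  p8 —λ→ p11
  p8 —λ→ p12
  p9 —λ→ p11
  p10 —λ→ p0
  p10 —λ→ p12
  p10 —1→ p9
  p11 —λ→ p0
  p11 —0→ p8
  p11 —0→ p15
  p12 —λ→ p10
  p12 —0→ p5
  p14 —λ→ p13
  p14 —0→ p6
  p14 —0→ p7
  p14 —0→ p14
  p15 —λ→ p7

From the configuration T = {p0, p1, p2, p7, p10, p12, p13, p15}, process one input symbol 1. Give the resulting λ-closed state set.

p0 on 1 → {p8, p12}.
p10 on 1 → {p9}.
No 1-transition from p1, p2, p7, p12, p13, p15.
Union after reading 1: {p8, p9, p12}.
Now take the λ-closure:
From p8 via λ: add p10, p11.
From p10 via λ: add p0.
From p0 via λ: add p1, p7.
From p1 via λ: add p2, p13.
From p2 via λ: add p15.
No new states can be added; the closed set is {p0, p1, p2, p7, p8, p9, p10, p11, p12, p13, p15}.

{p0, p1, p2, p7, p8, p9, p10, p11, p12, p13, p15}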